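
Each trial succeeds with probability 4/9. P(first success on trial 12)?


Geometric: P(X=12) = (1-p)^(k-1)×p = (5/9)^11×4/9 = 195312500/282429536481

P(X=12) = 195312500/282429536481 ≈ 0.07%


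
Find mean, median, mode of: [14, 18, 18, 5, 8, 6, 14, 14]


Sorted: [5, 6, 8, 14, 14, 14, 18, 18]
Mean = 97/8
Median = 14
Freq: {14: 3, 18: 2, 5: 1, 8: 1, 6: 1}
Mode: [14]

Mean=97/8, Median=14, Mode=14


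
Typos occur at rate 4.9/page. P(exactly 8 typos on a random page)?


Poisson(λ=4.9): P(X=8) = e^(-λ)×λ^k/k!
= e^(-4.9) × 4.9^8 / 8!
≈ 0.007446583071 × 332329.305696 / 40320 ≈ 0.061377

P(X=8) ≈ 0.061377 ≈ 6.14%


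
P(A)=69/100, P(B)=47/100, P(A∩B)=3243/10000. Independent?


P(A)×P(B) = 3243/10000
P(A∩B) = 3243/10000
Equal ✓ → Independent

Yes, independent


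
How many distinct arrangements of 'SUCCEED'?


Letters: 7, freq: {'S': 1, 'U': 1, 'C': 2, 'E': 2, 'D': 1}
7!/(1!×1!×2!×2!×1!) = 5040/4 = 1260

1260


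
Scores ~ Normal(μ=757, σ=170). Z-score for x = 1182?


z = (x - μ)/σ = (1182 - 757)/170 = 2.5

z = 2.5


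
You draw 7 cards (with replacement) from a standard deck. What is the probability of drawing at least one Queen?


P(not a Queen) = 48/52 = 12/13
P(none in 7 draws) = (12/13)^7 = 35831808/62748517
P(≥1 Queen) = 1 - 35831808/62748517 = 26916709/62748517

P = 26916709/62748517 ≈ 42.90%


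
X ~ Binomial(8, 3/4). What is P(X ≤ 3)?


P(X ≤ 3) = Σ P(X=i) for i=0..3
P(X=0) = 1/65536
P(X=1) = 3/8192
P(X=2) = 63/16384
P(X=3) = 189/8192
Sum = 1789/65536

P(X ≤ 3) = 1789/65536 ≈ 2.73%


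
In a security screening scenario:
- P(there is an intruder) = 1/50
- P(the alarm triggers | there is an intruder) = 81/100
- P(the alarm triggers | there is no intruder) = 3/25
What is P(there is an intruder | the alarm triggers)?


Using Bayes' theorem:
P(A|B) = P(B|A)·P(A) / P(B)

P(the alarm triggers) = 81/100 × 1/50 + 3/25 × 49/50
= 81/5000 + 147/1250 = 669/5000

P(there is an intruder|the alarm triggers) = (81/5000) / (669/5000) = 27/223

P(there is an intruder|the alarm triggers) = 27/223 ≈ 12.11%


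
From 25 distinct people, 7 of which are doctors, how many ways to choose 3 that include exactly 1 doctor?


Choose 1 of the 7 doctors and 2 of the other 18 people:
C(7,1)×C(18,2) = 7×153 = 1071

1071


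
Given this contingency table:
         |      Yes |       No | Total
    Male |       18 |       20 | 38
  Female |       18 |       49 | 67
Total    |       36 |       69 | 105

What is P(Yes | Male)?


P(Yes | Male) = 18/(18+20) = 18/38 = 9/19

P(Yes|Male) = 9/19 ≈ 47.37%


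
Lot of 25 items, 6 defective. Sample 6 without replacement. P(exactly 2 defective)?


Hypergeometric: C(6,2)×C(19,4)/C(25,6)
= 15×3876/177100 = 2907/8855

P(X=2) = 2907/8855 ≈ 32.83%


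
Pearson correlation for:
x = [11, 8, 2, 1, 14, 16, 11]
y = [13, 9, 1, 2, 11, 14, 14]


n=7, Σx=63, Σy=64, Σxy=751, Σx²=763, Σy²=768
r = (7×751 - 63×64)/√((7×763 - 63²)(7×768 - 64²))
= 1225/√(1372×1280) = 1225/√1756160 ≈ 1225/1325.2019 ≈ 0.9244

r ≈ 0.9244


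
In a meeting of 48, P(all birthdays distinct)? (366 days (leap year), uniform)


P(all different) = Π(366-i)/366 for i=0..47
= (366/366)×(365/366)×...×(319/366)
= 0.039768

P ≈ 0.0398 ≈ 3.98%


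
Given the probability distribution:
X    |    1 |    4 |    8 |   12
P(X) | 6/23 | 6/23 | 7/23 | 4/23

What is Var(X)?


E[X] = 134/23
E[X²] = 1126/23
Var(X) = E[X²] - (E[X])² = 1126/23 - 17956/529 = 7942/529

Var(X) = 7942/529 ≈ 15.0132


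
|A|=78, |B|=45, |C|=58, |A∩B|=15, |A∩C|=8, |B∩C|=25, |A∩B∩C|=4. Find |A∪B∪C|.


|A∪B∪C| = 78+45+58-15-8-25+4 = 137

|A∪B∪C| = 137


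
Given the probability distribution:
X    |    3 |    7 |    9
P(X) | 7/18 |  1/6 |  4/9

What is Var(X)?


E[X] = 19/3
E[X²] = 143/3
Var(X) = E[X²] - (E[X])² = 143/3 - 361/9 = 68/9

Var(X) = 68/9 ≈ 7.5556


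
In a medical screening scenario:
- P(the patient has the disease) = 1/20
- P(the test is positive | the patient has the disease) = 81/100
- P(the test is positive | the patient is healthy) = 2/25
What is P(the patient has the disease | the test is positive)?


Using Bayes' theorem:
P(A|B) = P(B|A)·P(A) / P(B)

P(the test is positive) = 81/100 × 1/20 + 2/25 × 19/20
= 81/2000 + 19/250 = 233/2000

P(the patient has the disease|the test is positive) = (81/2000) / (233/2000) = 81/233

P(the patient has the disease|the test is positive) = 81/233 ≈ 34.76%


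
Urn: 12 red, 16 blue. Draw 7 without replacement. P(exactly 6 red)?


Hypergeometric: C(12,6)×C(16,1)/C(28,7)
= 924×16/1184040 = 56/4485

P(X=6) = 56/4485 ≈ 1.25%


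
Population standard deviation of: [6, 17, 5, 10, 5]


Mean = 43/5
  (6-43/5)²=169/25
  (17-43/5)²=1764/25
  (5-43/5)²=324/25
  (10-43/5)²=49/25
  (5-43/5)²=324/25
Σ(x-μ)² = 526/5
σ² = (526/5)/5 = 526/25

σ = √(526/25) ≈ 4.5869


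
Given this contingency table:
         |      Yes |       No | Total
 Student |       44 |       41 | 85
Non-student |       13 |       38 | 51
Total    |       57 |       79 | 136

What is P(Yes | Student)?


P(Yes | Student) = 44/(44+41) = 44/85

P(Yes|Student) = 44/85 ≈ 51.76%


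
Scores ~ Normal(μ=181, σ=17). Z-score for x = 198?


z = (x - μ)/σ = (198 - 181)/17 = 1.0

z = 1.0


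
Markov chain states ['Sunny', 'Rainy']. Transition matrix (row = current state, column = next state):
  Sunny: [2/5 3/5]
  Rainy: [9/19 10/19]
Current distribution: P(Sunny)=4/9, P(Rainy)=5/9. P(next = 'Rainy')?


P(next=Rainy) = Σᵢ P(now=i)×P(i→Rainy)
= 4/9×3/5 + 5/9×10/19
= 4/15 + 50/171 = 478/855

P = 478/855 ≈ 0.5591


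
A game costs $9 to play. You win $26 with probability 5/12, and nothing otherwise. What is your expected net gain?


E[gain] = (26-9)×5/12 + (-9)×7/12
= 85/12 - 21/4 = 11/6

Expected net gain = $11/6 ≈ $1.83


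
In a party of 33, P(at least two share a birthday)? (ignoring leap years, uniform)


P(all different) = Π(365-i)/365 for i=0..32
= 0.225028
P(match) = 1 - 0.225028 = 0.774972

P ≈ 0.7750 ≈ 77.50%


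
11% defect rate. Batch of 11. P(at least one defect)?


P(all good) = (89/100)^11 = 2775173073766990340489/10000000000000000000000
P(≥1 defect) = 7224826926233009659511/10000000000000000000000

P = 7224826926233009659511/10000000000000000000000 ≈ 72.25%


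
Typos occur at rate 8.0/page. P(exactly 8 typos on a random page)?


Poisson(λ=8.0): P(X=8) = e^(-λ)×λ^k/k!
= e^(-8.0) × 8.0^8 / 8!
≈ 0.0003354626279 × 16777216 / 40320 ≈ 0.139587

P(X=8) ≈ 0.139587 ≈ 13.96%


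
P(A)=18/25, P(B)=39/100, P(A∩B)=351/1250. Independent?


P(A)×P(B) = 351/1250
P(A∩B) = 351/1250
Equal ✓ → Independent

Yes, independent


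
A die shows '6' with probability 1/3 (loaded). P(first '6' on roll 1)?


Geometric: P(X=1) = (1-p)^(k-1)×p = (2/3)^0×1/3 = 1/3

P(X=1) = 1/3 ≈ 33.33%


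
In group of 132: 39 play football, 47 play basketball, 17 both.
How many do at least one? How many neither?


|A∪B| = 39+47-17 = 69
Neither = 132-69 = 63

At least one: 69; Neither: 63


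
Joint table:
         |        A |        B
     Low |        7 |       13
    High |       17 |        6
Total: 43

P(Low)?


P(Low) = (7+13)/43 = 20/43

P(Low) = 20/43 ≈ 46.51%


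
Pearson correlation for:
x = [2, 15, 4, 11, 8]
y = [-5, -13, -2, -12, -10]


n=5, Σx=40, Σy=-42, Σxy=-425, Σx²=430, Σy²=442
r = (5×(-425) - 40×(-42))/√((5×430 - 40²)(5×442 - (-42)²))
= -445/√(550×446) = -445/√245300 ≈ -445/495.2777 ≈ -0.8985

r ≈ -0.8985


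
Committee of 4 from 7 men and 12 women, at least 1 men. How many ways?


Count by #men:
  1M,3W: C(7,1)×C(12,3)=1540
  2M,2W: C(7,2)×C(12,2)=1386
  3M,1W: C(7,3)×C(12,1)=420
  4M,0W: C(7,4)×C(12,0)=35
Total = 3381

3381


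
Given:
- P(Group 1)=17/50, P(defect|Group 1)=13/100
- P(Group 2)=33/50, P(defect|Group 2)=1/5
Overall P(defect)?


P(B) = Σ P(B|Aᵢ)×P(Aᵢ)
  13/100×17/50 = 221/5000
  1/5×33/50 = 33/250
Sum = 881/5000

P(defect) = 881/5000 ≈ 17.62%


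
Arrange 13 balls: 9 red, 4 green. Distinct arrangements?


13!/(9!×4!) = 715

715


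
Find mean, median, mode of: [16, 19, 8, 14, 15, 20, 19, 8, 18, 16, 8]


Sorted: [8, 8, 8, 14, 15, 16, 16, 18, 19, 19, 20]
Mean = 161/11
Median = 16
Freq: {16: 2, 19: 2, 8: 3, 14: 1, 15: 1, 20: 1, 18: 1}
Mode: [8]

Mean=161/11, Median=16, Mode=8


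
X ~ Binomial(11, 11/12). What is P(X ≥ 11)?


P(X ≥ 11) = Σ P(X=i) for i=11..11
P(X=11) = 285311670611/743008370688
Sum = 285311670611/743008370688

P(X ≥ 11) = 285311670611/743008370688 ≈ 38.40%


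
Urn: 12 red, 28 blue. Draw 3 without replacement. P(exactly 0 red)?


Hypergeometric: C(12,0)×C(28,3)/C(40,3)
= 1×3276/9880 = 63/190

P(X=0) = 63/190 ≈ 33.16%


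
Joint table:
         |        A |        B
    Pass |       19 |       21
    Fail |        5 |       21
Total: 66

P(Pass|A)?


P(Pass|A) = 19/(19+5) = 19/24

P = 19/24 ≈ 79.17%


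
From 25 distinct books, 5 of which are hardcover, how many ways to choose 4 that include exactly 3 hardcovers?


Choose 3 of the 5 hardcovers and 1 of the other 20 books:
C(5,3)×C(20,1) = 10×20 = 200

200


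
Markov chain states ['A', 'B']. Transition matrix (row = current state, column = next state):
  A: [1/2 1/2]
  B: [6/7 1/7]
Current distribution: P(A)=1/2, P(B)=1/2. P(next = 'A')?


P(next=A) = Σᵢ P(now=i)×P(i→A)
= 1/2×1/2 + 1/2×6/7
= 1/4 + 3/7 = 19/28

P = 19/28 ≈ 0.6786


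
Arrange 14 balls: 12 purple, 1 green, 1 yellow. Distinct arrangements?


14!/(12!×1!×1!) = 182

182


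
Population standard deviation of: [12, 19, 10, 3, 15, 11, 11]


Mean = 81/7
  (12-81/7)²=9/49
  (19-81/7)²=2704/49
  (10-81/7)²=121/49
  (3-81/7)²=3600/49
  (15-81/7)²=576/49
  (11-81/7)²=16/49
  (11-81/7)²=16/49
Σ(x-μ)² = 1006/7
σ² = (1006/7)/7 = 1006/49

σ = √(1006/49) ≈ 4.5311


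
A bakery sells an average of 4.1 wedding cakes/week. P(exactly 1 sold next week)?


Poisson(λ=4.1): P(X=1) = e^(-λ)×λ^k/k!
= e^(-4.1) × 4.1^1 / 1!
≈ 0.0165726754 × 4.1 / 1 ≈ 0.067948

P(X=1) ≈ 0.067948 ≈ 6.79%


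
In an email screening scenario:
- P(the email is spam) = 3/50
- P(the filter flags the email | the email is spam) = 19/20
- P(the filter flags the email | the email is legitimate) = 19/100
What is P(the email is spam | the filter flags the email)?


Using Bayes' theorem:
P(A|B) = P(B|A)·P(A) / P(B)

P(the filter flags the email) = 19/20 × 3/50 + 19/100 × 47/50
= 57/1000 + 893/5000 = 589/2500

P(the email is spam|the filter flags the email) = (57/1000) / (589/2500) = 15/62

P(the email is spam|the filter flags the email) = 15/62 ≈ 24.19%


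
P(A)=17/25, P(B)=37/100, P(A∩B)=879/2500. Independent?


P(A)×P(B) = 629/2500
P(A∩B) = 879/2500
Not equal → NOT independent

No, not independent


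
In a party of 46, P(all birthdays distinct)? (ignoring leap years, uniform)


P(all different) = Π(365-i)/365 for i=0..45
= (365/365)×(364/365)×...×(320/365)
= 0.051747

P ≈ 0.0517 ≈ 5.17%


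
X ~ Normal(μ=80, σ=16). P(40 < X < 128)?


z₁=(40-80)/16=-2.5, z₂=(128-80)/16=3.0
P = Φ(3.0) - Φ(-2.5) = 0.998650 - 0.006210 = 0.992440 ≈ 0.9924

P(40 < X < 128) ≈ 0.9924


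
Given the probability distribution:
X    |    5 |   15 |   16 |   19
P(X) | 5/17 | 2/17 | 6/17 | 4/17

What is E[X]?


E[X] = Σ x·P(X=x)
= (5)×(5/17) + (15)×(2/17) + (16)×(6/17) + (19)×(4/17)
= 227/17

E[X] = 227/17


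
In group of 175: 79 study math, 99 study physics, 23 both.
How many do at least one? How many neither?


|A∪B| = 79+99-23 = 155
Neither = 175-155 = 20

At least one: 155; Neither: 20


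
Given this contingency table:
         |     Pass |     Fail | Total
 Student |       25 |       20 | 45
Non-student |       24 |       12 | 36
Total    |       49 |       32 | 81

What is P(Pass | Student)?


P(Pass | Student) = 25/(25+20) = 25/45 = 5/9

P(Pass|Student) = 5/9 ≈ 55.56%


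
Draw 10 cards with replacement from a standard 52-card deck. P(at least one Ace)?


P(not a Ace) = 48/52 = 12/13
P(none in 10 draws) = (12/13)^10 = 61917364224/137858491849
P(≥1 Ace) = 1 - 61917364224/137858491849 = 75941127625/137858491849

P = 75941127625/137858491849 ≈ 55.09%


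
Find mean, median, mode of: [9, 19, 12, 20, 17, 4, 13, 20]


Sorted: [4, 9, 12, 13, 17, 19, 20, 20]
Mean = 114/8 = 57/4
Median = 15
Freq: {9: 1, 19: 1, 12: 1, 20: 2, 17: 1, 4: 1, 13: 1}
Mode: [20]

Mean=57/4, Median=15, Mode=20


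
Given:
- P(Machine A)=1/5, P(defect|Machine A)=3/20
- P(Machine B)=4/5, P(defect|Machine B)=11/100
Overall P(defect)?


P(B) = Σ P(B|Aᵢ)×P(Aᵢ)
  3/20×1/5 = 3/100
  11/100×4/5 = 11/125
Sum = 59/500

P(defect) = 59/500 ≈ 11.80%


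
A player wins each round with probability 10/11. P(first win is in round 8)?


Geometric: P(X=8) = (1-p)^(k-1)×p = (1/11)^7×10/11 = 10/214358881

P(X=8) = 10/214358881 ≈ 0.00%


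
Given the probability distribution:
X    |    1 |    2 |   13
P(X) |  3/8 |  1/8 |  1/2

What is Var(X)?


E[X] = 57/8
E[X²] = 683/8
Var(X) = E[X²] - (E[X])² = 683/8 - 3249/64 = 2215/64

Var(X) = 2215/64 ≈ 34.6094


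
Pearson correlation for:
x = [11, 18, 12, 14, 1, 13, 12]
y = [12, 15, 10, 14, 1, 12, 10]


n=7, Σx=81, Σy=74, Σxy=995, Σx²=1099, Σy²=910
r = (7×995 - 81×74)/√((7×1099 - 81²)(7×910 - 74²))
= 971/√(1132×894) = 971/√1012008 ≈ 971/1005.9861 ≈ 0.9652

r ≈ 0.9652


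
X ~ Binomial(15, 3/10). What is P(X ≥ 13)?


P(X ≥ 13) = Σ P(X=i) for i=13..15
P(X=13) = 1640558367/200000000000000
P(X=14) = 100442349/200000000000000
P(X=15) = 14348907/1000000000000000
Sum = 8719352487/1000000000000000

P(X ≥ 13) = 8719352487/1000000000000000 ≈ 0.00%


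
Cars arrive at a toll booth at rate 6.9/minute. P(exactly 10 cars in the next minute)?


Poisson(λ=6.9): P(X=10) = e^(-λ)×λ^k/k!
= e^(-6.9) × 6.9^10 / 10!
≈ 0.001007785429 × 244619406.065 / 3628800 ≈ 0.067935

P(X=10) ≈ 0.067935 ≈ 6.79%


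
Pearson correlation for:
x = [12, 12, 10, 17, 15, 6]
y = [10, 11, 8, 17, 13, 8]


n=6, Σx=72, Σy=67, Σxy=864, Σx²=938, Σy²=807
r = (6×864 - 72×67)/√((6×938 - 72²)(6×807 - 67²))
= 360/√(444×353) = 360/√156732 ≈ 360/395.8939 ≈ 0.9093

r ≈ 0.9093


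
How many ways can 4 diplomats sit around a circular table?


Circular arrangements of 4 distinct objects: fix one position to break rotational symmetry.
(n-1)! = 3! = 6

6


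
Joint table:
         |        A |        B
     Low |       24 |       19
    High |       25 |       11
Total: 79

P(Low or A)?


P(Low∨A) = P(Low) + P(A) - P(Low∧A)
= (43 + 49 - 24)/79 = 68/79

P = 68/79 ≈ 86.08%


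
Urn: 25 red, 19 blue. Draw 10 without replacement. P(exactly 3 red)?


Hypergeometric: C(25,3)×C(19,7)/C(44,10)
= 2300×50388/2481256778 = 234600/5022787

P(X=3) = 234600/5022787 ≈ 4.67%


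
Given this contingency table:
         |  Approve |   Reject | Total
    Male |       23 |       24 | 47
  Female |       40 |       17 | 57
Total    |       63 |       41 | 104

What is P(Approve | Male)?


P(Approve | Male) = 23/(23+24) = 23/47

P(Approve|Male) = 23/47 ≈ 48.94%


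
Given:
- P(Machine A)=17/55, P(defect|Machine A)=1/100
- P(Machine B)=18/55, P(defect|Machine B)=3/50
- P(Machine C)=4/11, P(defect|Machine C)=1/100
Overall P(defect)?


P(B) = Σ P(B|Aᵢ)×P(Aᵢ)
  1/100×17/55 = 17/5500
  3/50×18/55 = 27/1375
  1/100×4/11 = 1/275
Sum = 29/1100

P(defect) = 29/1100 ≈ 2.64%


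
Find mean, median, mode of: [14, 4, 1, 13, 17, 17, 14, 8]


Sorted: [1, 4, 8, 13, 14, 14, 17, 17]
Mean = 88/8 = 11
Median = 27/2
Freq: {14: 2, 4: 1, 1: 1, 13: 1, 17: 2, 8: 1}
Mode: [14, 17]

Mean=11, Median=27/2, Mode=[14, 17]


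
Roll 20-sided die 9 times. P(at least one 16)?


P(no 16)^9 = (19/20)^9 = 322687697779/512000000000
P(≥1) = 1 - 322687697779/512000000000 = 189312302221/512000000000

P = 189312302221/512000000000 ≈ 36.98%


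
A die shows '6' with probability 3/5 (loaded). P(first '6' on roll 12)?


Geometric: P(X=12) = (1-p)^(k-1)×p = (2/5)^11×3/5 = 6144/244140625

P(X=12) = 6144/244140625 ≈ 0.00%


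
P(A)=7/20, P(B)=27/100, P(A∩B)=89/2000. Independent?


P(A)×P(B) = 189/2000
P(A∩B) = 89/2000
Not equal → NOT independent

No, not independent


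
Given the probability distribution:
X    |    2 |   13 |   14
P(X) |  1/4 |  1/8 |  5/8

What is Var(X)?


E[X] = 87/8
E[X²] = 1157/8
Var(X) = E[X²] - (E[X])² = 1157/8 - 7569/64 = 1687/64

Var(X) = 1687/64 ≈ 26.3594


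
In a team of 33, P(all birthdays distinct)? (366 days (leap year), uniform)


P(all different) = Π(366-i)/366 for i=0..32
= (366/366)×(365/366)×...×(334/366)
= 0.225976

P ≈ 0.2260 ≈ 22.60%


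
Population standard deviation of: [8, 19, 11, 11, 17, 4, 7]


Mean = 77/7 = 11
  (8-11)²=9
  (19-11)²=64
  (11-11)²=0
  (11-11)²=0
  (17-11)²=36
  (4-11)²=49
  (7-11)²=16
Σ(x-μ)² = 174
σ² = 174/7

σ = √(174/7) ≈ 4.9857


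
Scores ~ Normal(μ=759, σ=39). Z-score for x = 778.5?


z = (x - μ)/σ = (778.5 - 759)/39 = 0.5

z = 0.5


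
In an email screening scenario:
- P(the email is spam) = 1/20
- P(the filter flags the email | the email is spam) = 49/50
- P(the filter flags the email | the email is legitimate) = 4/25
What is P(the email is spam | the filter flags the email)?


Using Bayes' theorem:
P(A|B) = P(B|A)·P(A) / P(B)

P(the filter flags the email) = 49/50 × 1/20 + 4/25 × 19/20
= 49/1000 + 19/125 = 201/1000

P(the email is spam|the filter flags the email) = (49/1000) / (201/1000) = 49/201

P(the email is spam|the filter flags the email) = 49/201 ≈ 24.38%


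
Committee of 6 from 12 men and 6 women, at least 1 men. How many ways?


Count by #men:
  1M,5W: C(12,1)×C(6,5)=72
  2M,4W: C(12,2)×C(6,4)=990
  3M,3W: C(12,3)×C(6,3)=4400
  4M,2W: C(12,4)×C(6,2)=7425
  5M,1W: C(12,5)×C(6,1)=4752
  6M,0W: C(12,6)×C(6,0)=924
Total = 18563

18563


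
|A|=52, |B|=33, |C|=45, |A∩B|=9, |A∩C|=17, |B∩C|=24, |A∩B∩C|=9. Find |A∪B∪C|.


|A∪B∪C| = 52+33+45-9-17-24+9 = 89

|A∪B∪C| = 89


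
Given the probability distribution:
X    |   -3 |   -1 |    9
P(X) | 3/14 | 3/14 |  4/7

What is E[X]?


E[X] = Σ x·P(X=x)
= (-3)×(3/14) + (-1)×(3/14) + (9)×(4/7)
= 30/7

E[X] = 30/7


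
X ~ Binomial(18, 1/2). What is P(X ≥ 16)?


P(X ≥ 16) = Σ P(X=i) for i=16..18
P(X=16) = 153/262144
P(X=17) = 9/131072
P(X=18) = 1/262144
Sum = 43/65536

P(X ≥ 16) = 43/65536 ≈ 0.07%


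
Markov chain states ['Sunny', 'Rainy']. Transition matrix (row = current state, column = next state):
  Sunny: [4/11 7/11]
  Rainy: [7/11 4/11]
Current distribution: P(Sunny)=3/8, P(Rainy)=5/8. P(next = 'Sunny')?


P(next=Sunny) = Σᵢ P(now=i)×P(i→Sunny)
= 3/8×4/11 + 5/8×7/11
= 3/22 + 35/88 = 47/88

P = 47/88 ≈ 0.5341


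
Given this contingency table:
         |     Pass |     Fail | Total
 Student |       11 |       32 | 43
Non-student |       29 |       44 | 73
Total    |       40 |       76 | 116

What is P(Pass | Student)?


P(Pass | Student) = 11/(11+32) = 11/43

P(Pass|Student) = 11/43 ≈ 25.58%


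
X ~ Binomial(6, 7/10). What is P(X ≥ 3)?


P(X ≥ 3) = Σ P(X=i) for i=3..6
P(X=3) = 9261/50000
P(X=4) = 64827/200000
P(X=5) = 151263/500000
P(X=6) = 117649/1000000
Sum = 92953/100000

P(X ≥ 3) = 92953/100000 ≈ 92.95%


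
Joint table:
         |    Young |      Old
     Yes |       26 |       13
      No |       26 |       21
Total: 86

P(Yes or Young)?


P(Yes∨Young) = P(Yes) + P(Young) - P(Yes∧Young)
= (39 + 52 - 26)/86 = 65/86

P = 65/86 ≈ 75.58%


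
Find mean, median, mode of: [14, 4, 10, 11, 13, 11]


Sorted: [4, 10, 11, 11, 13, 14]
Mean = 63/6 = 21/2
Median = 11
Freq: {14: 1, 4: 1, 10: 1, 11: 2, 13: 1}
Mode: [11]

Mean=21/2, Median=11, Mode=11


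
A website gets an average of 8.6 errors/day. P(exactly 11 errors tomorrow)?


Poisson(λ=8.6): P(X=11) = e^(-λ)×λ^k/k!
= e^(-8.6) × 8.6^11 / 11!
≈ 0.0001841057937 × 19031935784.4 / 39916800 ≈ 0.087780

P(X=11) ≈ 0.087780 ≈ 8.78%


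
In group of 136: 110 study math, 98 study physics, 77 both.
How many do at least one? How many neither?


|A∪B| = 110+98-77 = 131
Neither = 136-131 = 5

At least one: 131; Neither: 5


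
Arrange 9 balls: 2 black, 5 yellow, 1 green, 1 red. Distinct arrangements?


9!/(2!×5!×1!×1!) = 1512

1512


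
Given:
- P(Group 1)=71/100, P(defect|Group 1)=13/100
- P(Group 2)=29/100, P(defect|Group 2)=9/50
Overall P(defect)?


P(B) = Σ P(B|Aᵢ)×P(Aᵢ)
  13/100×71/100 = 923/10000
  9/50×29/100 = 261/5000
Sum = 289/2000

P(defect) = 289/2000 ≈ 14.45%


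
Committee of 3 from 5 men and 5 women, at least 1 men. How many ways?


Count by #men:
  1M,2W: C(5,1)×C(5,2)=50
  2M,1W: C(5,2)×C(5,1)=50
  3M,0W: C(5,3)×C(5,0)=10
Total = 110

110


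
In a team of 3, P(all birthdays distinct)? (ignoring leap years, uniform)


P(all different) = Π(365-i)/365 for i=0..2
= (365/365)×(364/365)×...×(363/365)
= 0.991796

P ≈ 0.9918 ≈ 99.18%


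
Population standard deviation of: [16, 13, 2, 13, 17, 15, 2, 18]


Mean = 96/8 = 12
  (16-12)²=16
  (13-12)²=1
  (2-12)²=100
  (13-12)²=1
  (17-12)²=25
  (15-12)²=9
  (2-12)²=100
  (18-12)²=36
Σ(x-μ)² = 288
σ² = 288/8 = 36

σ = √(36) ≈ 6.0000


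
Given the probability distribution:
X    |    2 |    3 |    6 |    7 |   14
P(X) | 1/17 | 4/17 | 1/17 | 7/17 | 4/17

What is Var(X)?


E[X] = 125/17
E[X²] = 1203/17
Var(X) = E[X²] - (E[X])² = 1203/17 - 15625/289 = 4826/289

Var(X) = 4826/289 ≈ 16.6990


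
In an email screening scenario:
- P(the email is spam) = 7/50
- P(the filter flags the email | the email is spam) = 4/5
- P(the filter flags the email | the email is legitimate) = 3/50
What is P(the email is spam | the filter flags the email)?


Using Bayes' theorem:
P(A|B) = P(B|A)·P(A) / P(B)

P(the filter flags the email) = 4/5 × 7/50 + 3/50 × 43/50
= 14/125 + 129/2500 = 409/2500

P(the email is spam|the filter flags the email) = (14/125) / (409/2500) = 280/409

P(the email is spam|the filter flags the email) = 280/409 ≈ 68.46%


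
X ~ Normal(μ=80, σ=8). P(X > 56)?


z = (56-80)/8 = -3.0
P(X > 56) = 1 - P(Z ≤ -3.0) = 1 - 0.0013 = 0.9987

P(X > 56) ≈ 0.9987


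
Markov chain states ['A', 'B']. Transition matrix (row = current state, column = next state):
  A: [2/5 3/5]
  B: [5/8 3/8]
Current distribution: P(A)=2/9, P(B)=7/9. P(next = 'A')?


P(next=A) = Σᵢ P(now=i)×P(i→A)
= 2/9×2/5 + 7/9×5/8
= 4/45 + 35/72 = 23/40

P = 23/40 ≈ 0.5750


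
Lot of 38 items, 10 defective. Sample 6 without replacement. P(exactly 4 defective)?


Hypergeometric: C(10,4)×C(28,2)/C(38,6)
= 210×378/2760681 = 3780/131461

P(X=4) = 3780/131461 ≈ 2.88%


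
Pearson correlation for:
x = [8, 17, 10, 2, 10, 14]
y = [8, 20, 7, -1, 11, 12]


n=6, Σx=61, Σy=57, Σxy=750, Σx²=753, Σy²=779
r = (6×750 - 61×57)/√((6×753 - 61²)(6×779 - 57²))
= 1023/√(797×1425) = 1023/√1135725 ≈ 1023/1065.7040 ≈ 0.9599

r ≈ 0.9599


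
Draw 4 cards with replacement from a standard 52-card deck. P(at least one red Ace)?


P(not a red Ace) = 50/52 = 25/26
P(none in 4 draws) = (25/26)^4 = 390625/456976
P(≥1 red Ace) = 1 - 390625/456976 = 66351/456976

P = 66351/456976 ≈ 14.52%


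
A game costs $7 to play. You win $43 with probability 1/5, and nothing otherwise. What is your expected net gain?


E[gain] = (43-7)×1/5 + (-7)×4/5
= 36/5 - 28/5 = 8/5

Expected net gain = $8/5 ≈ $1.60


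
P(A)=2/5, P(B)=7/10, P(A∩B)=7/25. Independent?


P(A)×P(B) = 7/25
P(A∩B) = 7/25
Equal ✓ → Independent

Yes, independent


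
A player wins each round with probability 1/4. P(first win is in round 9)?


Geometric: P(X=9) = (1-p)^(k-1)×p = (3/4)^8×1/4 = 6561/262144

P(X=9) = 6561/262144 ≈ 2.50%


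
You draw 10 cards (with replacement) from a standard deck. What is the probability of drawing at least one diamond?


P(not a diamond) = 39/52 = 3/4
P(none in 10 draws) = (3/4)^10 = 59049/1048576
P(≥1 diamond) = 1 - 59049/1048576 = 989527/1048576

P = 989527/1048576 ≈ 94.37%


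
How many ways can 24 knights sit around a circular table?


Circular arrangements of 24 distinct objects: fix one position to break rotational symmetry.
(n-1)! = 23! = 25852016738884976640000

25852016738884976640000


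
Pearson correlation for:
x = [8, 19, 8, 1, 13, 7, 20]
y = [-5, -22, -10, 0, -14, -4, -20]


n=7, Σx=76, Σy=-75, Σxy=-1148, Σx²=1108, Σy²=1221
r = (7×(-1148) - 76×(-75))/√((7×1108 - 76²)(7×1221 - (-75)²))
= -2336/√(1980×2922) = -2336/√5785560 ≈ -2336/2405.3191 ≈ -0.9712

r ≈ -0.9712


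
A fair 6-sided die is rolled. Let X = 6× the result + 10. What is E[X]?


E[die] = (1+6)/2 = 7/2
E[X] = 6×7/2 + 10 = 31

E[X] = 31


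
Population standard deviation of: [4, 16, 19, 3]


Mean = 42/4 = 21/2
  (4-21/2)²=169/4
  (16-21/2)²=121/4
  (19-21/2)²=289/4
  (3-21/2)²=225/4
Σ(x-μ)² = 201
σ² = 201/4

σ = √(201/4) ≈ 7.0887


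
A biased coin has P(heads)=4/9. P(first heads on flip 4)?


Geometric: P(X=4) = (1-p)^(k-1)×p = (5/9)^3×4/9 = 500/6561

P(X=4) = 500/6561 ≈ 7.62%


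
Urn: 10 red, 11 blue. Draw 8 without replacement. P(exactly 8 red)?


Hypergeometric: C(10,8)×C(11,0)/C(21,8)
= 45×1/203490 = 1/4522

P(X=8) = 1/4522 ≈ 0.02%


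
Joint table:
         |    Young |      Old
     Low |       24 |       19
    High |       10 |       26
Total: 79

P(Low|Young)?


P(Low|Young) = 24/(24+10) = 24/34 = 12/17

P = 12/17 ≈ 70.59%


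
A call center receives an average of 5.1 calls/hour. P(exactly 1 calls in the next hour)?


Poisson(λ=5.1): P(X=1) = e^(-λ)×λ^k/k!
= e^(-5.1) × 5.1^1 / 1!
≈ 0.006096746566 × 5.1 / 1 ≈ 0.031093

P(X=1) ≈ 0.031093 ≈ 3.11%


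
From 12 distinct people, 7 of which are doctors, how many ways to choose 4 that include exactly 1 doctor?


Choose 1 of the 7 doctors and 3 of the other 5 people:
C(7,1)×C(5,3) = 7×10 = 70

70


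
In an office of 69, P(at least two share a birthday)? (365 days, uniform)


P(all different) = Π(365-i)/365 for i=0..68
= 0.001036
P(match) = 1 - 0.001036 = 0.998964

P ≈ 0.9990 ≈ 99.90%


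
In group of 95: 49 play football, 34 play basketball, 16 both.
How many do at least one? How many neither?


|A∪B| = 49+34-16 = 67
Neither = 95-67 = 28

At least one: 67; Neither: 28


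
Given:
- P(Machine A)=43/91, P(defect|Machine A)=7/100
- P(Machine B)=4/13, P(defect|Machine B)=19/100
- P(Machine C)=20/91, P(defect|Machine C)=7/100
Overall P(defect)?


P(B) = Σ P(B|Aᵢ)×P(Aᵢ)
  7/100×43/91 = 43/1300
  19/100×4/13 = 19/325
  7/100×20/91 = 1/65
Sum = 139/1300

P(defect) = 139/1300 ≈ 10.69%


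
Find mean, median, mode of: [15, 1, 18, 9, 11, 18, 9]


Sorted: [1, 9, 9, 11, 15, 18, 18]
Mean = 81/7
Median = 11
Freq: {15: 1, 1: 1, 18: 2, 9: 2, 11: 1}
Mode: [9, 18]

Mean=81/7, Median=11, Mode=[9, 18]


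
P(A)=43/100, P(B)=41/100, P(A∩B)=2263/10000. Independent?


P(A)×P(B) = 1763/10000
P(A∩B) = 2263/10000
Not equal → NOT independent

No, not independent


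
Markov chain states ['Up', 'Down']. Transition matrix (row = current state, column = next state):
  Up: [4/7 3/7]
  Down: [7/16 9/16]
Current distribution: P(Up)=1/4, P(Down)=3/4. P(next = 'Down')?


P(next=Down) = Σᵢ P(now=i)×P(i→Down)
= 1/4×3/7 + 3/4×9/16
= 3/28 + 27/64 = 237/448

P = 237/448 ≈ 0.5290


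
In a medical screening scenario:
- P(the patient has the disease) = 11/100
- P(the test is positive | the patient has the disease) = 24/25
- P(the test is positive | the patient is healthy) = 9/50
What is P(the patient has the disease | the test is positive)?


Using Bayes' theorem:
P(A|B) = P(B|A)·P(A) / P(B)

P(the test is positive) = 24/25 × 11/100 + 9/50 × 89/100
= 66/625 + 801/5000 = 1329/5000

P(the patient has the disease|the test is positive) = (66/625) / (1329/5000) = 176/443

P(the patient has the disease|the test is positive) = 176/443 ≈ 39.73%


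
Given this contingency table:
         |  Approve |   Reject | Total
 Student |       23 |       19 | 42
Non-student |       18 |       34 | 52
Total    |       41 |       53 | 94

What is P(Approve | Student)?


P(Approve | Student) = 23/(23+19) = 23/42

P(Approve|Student) = 23/42 ≈ 54.76%


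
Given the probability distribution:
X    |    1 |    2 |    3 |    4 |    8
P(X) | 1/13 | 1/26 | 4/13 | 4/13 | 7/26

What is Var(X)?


E[X] = 58/13
E[X²] = 327/13
Var(X) = E[X²] - (E[X])² = 327/13 - 3364/169 = 887/169

Var(X) = 887/169 ≈ 5.2485


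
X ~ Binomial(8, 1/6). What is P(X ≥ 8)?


P(X ≥ 8) = Σ P(X=i) for i=8..8
P(X=8) = 1/1679616
Sum = 1/1679616

P(X ≥ 8) = 1/1679616 ≈ 0.00%


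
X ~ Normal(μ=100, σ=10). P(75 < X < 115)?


z₁=(75-100)/10=-2.5, z₂=(115-100)/10=1.5
P = Φ(1.5) - Φ(-2.5) = 0.933193 - 0.006210 = 0.926983 ≈ 0.9270

P(75 < X < 115) ≈ 0.9270


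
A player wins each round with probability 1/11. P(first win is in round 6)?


Geometric: P(X=6) = (1-p)^(k-1)×p = (10/11)^5×1/11 = 100000/1771561

P(X=6) = 100000/1771561 ≈ 5.64%


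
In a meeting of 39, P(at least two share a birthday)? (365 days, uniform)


P(all different) = Π(365-i)/365 for i=0..38
= 0.121780
P(match) = 1 - 0.121780 = 0.878220

P ≈ 0.8782 ≈ 87.82%


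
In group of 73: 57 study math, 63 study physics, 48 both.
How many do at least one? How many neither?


|A∪B| = 57+63-48 = 72
Neither = 73-72 = 1

At least one: 72; Neither: 1


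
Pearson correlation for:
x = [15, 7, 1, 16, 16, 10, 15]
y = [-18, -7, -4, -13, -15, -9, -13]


n=7, Σx=80, Σy=-79, Σxy=-1056, Σx²=1112, Σy²=1033
r = (7×(-1056) - 80×(-79))/√((7×1112 - 80²)(7×1033 - (-79)²))
= -1072/√(1384×990) = -1072/√1370160 ≈ -1072/1170.5383 ≈ -0.9158

r ≈ -0.9158


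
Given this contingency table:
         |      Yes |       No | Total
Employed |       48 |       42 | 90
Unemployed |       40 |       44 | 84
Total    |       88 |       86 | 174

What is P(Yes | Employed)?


P(Yes | Employed) = 48/(48+42) = 48/90 = 8/15

P(Yes|Employed) = 8/15 ≈ 53.33%


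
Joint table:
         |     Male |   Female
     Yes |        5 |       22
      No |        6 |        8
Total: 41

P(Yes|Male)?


P(Yes|Male) = 5/(5+6) = 5/11

P = 5/11 ≈ 45.45%


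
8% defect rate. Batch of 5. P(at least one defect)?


P(all good) = (23/25)^5 = 6436343/9765625
P(≥1 defect) = 3329282/9765625

P = 3329282/9765625 ≈ 34.09%


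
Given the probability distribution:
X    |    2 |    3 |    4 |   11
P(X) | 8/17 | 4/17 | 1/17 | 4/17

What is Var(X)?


E[X] = 76/17
E[X²] = 568/17
Var(X) = E[X²] - (E[X])² = 568/17 - 5776/289 = 3880/289

Var(X) = 3880/289 ≈ 13.4256


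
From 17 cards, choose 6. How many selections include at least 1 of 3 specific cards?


Complement: C(17,6) - C(14,6) = 12376 - 3003 = 9373

9373


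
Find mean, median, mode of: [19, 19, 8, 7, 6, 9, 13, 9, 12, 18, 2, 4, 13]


Sorted: [2, 4, 6, 7, 8, 9, 9, 12, 13, 13, 18, 19, 19]
Mean = 139/13
Median = 9
Freq: {19: 2, 8: 1, 7: 1, 6: 1, 9: 2, 13: 2, 12: 1, 18: 1, 2: 1, 4: 1}
Mode: [9, 13, 19]

Mean=139/13, Median=9, Mode=[9, 13, 19]


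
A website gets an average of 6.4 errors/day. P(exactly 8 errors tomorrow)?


Poisson(λ=6.4): P(X=8) = e^(-λ)×λ^k/k!
= e^(-6.4) × 6.4^8 / 8!
≈ 0.001661557273 × 2814749.76711 / 40320 ≈ 0.115994

P(X=8) ≈ 0.115994 ≈ 11.60%


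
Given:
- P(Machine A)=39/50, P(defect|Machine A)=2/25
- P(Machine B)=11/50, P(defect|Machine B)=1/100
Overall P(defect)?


P(B) = Σ P(B|Aᵢ)×P(Aᵢ)
  2/25×39/50 = 39/625
  1/100×11/50 = 11/5000
Sum = 323/5000

P(defect) = 323/5000 ≈ 6.46%


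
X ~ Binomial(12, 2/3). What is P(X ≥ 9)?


P(X ≥ 9) = Σ P(X=i) for i=9..12
P(X=9) = 112640/531441
P(X=10) = 22528/177147
P(X=11) = 8192/177147
P(X=12) = 4096/531441
Sum = 69632/177147

P(X ≥ 9) = 69632/177147 ≈ 39.31%


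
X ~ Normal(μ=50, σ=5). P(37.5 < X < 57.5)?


z₁=(37.5-50)/5=-2.5, z₂=(57.5-50)/5=1.5
P = Φ(1.5) - Φ(-2.5) = 0.933193 - 0.006210 = 0.926983 ≈ 0.9270

P(37.5 < X < 57.5) ≈ 0.9270


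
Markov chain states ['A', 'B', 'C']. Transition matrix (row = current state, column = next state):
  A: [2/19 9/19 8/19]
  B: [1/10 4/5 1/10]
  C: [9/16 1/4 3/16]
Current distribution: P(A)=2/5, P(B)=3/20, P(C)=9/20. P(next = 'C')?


P(next=C) = Σᵢ P(now=i)×P(i→C)
= 2/5×8/19 + 3/20×1/10 + 9/20×3/16
= 16/95 + 3/200 + 27/320 = 8141/30400

P = 8141/30400 ≈ 0.2678


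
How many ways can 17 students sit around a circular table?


Circular arrangements of 17 distinct objects: fix one position to break rotational symmetry.
(n-1)! = 16! = 20922789888000

20922789888000


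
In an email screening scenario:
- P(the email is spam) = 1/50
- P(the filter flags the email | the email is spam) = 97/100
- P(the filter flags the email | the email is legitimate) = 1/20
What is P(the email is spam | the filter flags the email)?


Using Bayes' theorem:
P(A|B) = P(B|A)·P(A) / P(B)

P(the filter flags the email) = 97/100 × 1/50 + 1/20 × 49/50
= 97/5000 + 49/1000 = 171/2500

P(the email is spam|the filter flags the email) = (97/5000) / (171/2500) = 97/342

P(the email is spam|the filter flags the email) = 97/342 ≈ 28.36%


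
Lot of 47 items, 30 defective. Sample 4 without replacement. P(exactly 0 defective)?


Hypergeometric: C(30,0)×C(17,4)/C(47,4)
= 1×2380/178365 = 476/35673

P(X=0) = 476/35673 ≈ 1.33%


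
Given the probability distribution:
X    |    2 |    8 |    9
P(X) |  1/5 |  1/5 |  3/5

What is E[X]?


E[X] = Σ x·P(X=x)
= (2)×(1/5) + (8)×(1/5) + (9)×(3/5)
= 37/5

E[X] = 37/5


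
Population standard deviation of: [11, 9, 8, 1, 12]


Mean = 41/5
  (11-41/5)²=196/25
  (9-41/5)²=16/25
  (8-41/5)²=1/25
  (1-41/5)²=1296/25
  (12-41/5)²=361/25
Σ(x-μ)² = 374/5
σ² = (374/5)/5 = 374/25

σ = √(374/25) ≈ 3.8678


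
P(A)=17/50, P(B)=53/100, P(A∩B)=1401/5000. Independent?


P(A)×P(B) = 901/5000
P(A∩B) = 1401/5000
Not equal → NOT independent

No, not independent


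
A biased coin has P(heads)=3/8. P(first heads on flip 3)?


Geometric: P(X=3) = (1-p)^(k-1)×p = (5/8)^2×3/8 = 75/512

P(X=3) = 75/512 ≈ 14.65%


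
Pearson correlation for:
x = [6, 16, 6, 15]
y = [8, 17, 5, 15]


n=4, Σx=43, Σy=45, Σxy=575, Σx²=553, Σy²=603
r = (4×575 - 43×45)/√((4×553 - 43²)(4×603 - 45²))
= 365/√(363×387) = 365/√140481 ≈ 365/374.8080 ≈ 0.9738

r ≈ 0.9738


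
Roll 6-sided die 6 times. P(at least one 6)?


P(no 6)^6 = (5/6)^6 = 15625/46656
P(≥1) = 1 - 15625/46656 = 31031/46656

P = 31031/46656 ≈ 66.51%


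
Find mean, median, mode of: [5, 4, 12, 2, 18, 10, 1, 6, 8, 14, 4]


Sorted: [1, 2, 4, 4, 5, 6, 8, 10, 12, 14, 18]
Mean = 84/11
Median = 6
Freq: {5: 1, 4: 2, 12: 1, 2: 1, 18: 1, 10: 1, 1: 1, 6: 1, 8: 1, 14: 1}
Mode: [4]

Mean=84/11, Median=6, Mode=4


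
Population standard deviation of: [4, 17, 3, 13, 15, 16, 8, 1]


Mean = 77/8
  (4-77/8)²=2025/64
  (17-77/8)²=3481/64
  (3-77/8)²=2809/64
  (13-77/8)²=729/64
  (15-77/8)²=1849/64
  (16-77/8)²=2601/64
  (8-77/8)²=169/64
  (1-77/8)²=4761/64
Σ(x-μ)² = 2303/8
σ² = (2303/8)/8 = 2303/64

σ = √(2303/64) ≈ 5.9987


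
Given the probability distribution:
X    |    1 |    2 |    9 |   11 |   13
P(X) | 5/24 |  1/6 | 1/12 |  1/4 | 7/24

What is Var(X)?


E[X] = 47/6
E[X²] = 523/6
Var(X) = E[X²] - (E[X])² = 523/6 - 2209/36 = 929/36

Var(X) = 929/36 ≈ 25.8056


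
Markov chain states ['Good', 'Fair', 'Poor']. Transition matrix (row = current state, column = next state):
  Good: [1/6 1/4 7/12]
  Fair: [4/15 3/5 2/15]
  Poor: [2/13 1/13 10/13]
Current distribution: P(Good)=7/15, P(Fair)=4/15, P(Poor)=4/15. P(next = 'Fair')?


P(next=Fair) = Σᵢ P(now=i)×P(i→Fair)
= 7/15×1/4 + 4/15×3/5 + 4/15×1/13
= 7/60 + 4/25 + 4/195 = 1159/3900

P = 1159/3900 ≈ 0.2972


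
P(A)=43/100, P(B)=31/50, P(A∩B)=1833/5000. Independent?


P(A)×P(B) = 1333/5000
P(A∩B) = 1833/5000
Not equal → NOT independent

No, not independent


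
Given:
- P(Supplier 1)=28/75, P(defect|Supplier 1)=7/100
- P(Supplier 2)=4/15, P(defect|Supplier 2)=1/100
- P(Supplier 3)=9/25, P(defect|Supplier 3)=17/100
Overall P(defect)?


P(B) = Σ P(B|Aᵢ)×P(Aᵢ)
  7/100×28/75 = 49/1875
  1/100×4/15 = 1/375
  17/100×9/25 = 153/2500
Sum = 9/100

P(defect) = 9/100 ≈ 9.00%


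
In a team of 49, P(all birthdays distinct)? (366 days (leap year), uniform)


P(all different) = Π(366-i)/366 for i=0..48
= (366/366)×(365/366)×...×(318/366)
= 0.034553

P ≈ 0.0346 ≈ 3.46%


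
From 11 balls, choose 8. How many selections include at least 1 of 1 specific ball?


Complement: C(11,8) - C(10,8) = 165 - 45 = 120

120


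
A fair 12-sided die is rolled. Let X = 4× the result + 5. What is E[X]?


E[die] = (1+12)/2 = 13/2
E[X] = 4×13/2 + 5 = 31

E[X] = 31


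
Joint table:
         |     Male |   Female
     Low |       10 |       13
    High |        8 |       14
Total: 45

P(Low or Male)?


P(Low∨Male) = P(Low) + P(Male) - P(Low∧Male)
= (23 + 18 - 10)/45 = 31/45

P = 31/45 ≈ 68.89%


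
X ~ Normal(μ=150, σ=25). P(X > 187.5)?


z = (187.5-150)/25 = 1.5
P(X > 187.5) = 1 - P(Z ≤ 1.5) = 1 - 0.9332 = 0.0668

P(X > 187.5) ≈ 0.0668


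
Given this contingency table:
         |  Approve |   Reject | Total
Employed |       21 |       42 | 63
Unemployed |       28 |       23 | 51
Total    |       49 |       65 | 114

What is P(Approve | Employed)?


P(Approve | Employed) = 21/(21+42) = 21/63 = 1/3

P(Approve|Employed) = 1/3 ≈ 33.33%


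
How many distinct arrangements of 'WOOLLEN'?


Letters: 7, freq: {'W': 1, 'O': 2, 'L': 2, 'E': 1, 'N': 1}
7!/(1!×2!×2!×1!×1!) = 5040/4 = 1260

1260


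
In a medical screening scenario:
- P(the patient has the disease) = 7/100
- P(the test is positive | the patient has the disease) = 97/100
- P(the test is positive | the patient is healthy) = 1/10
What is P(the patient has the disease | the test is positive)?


Using Bayes' theorem:
P(A|B) = P(B|A)·P(A) / P(B)

P(the test is positive) = 97/100 × 7/100 + 1/10 × 93/100
= 679/10000 + 93/1000 = 1609/10000

P(the patient has the disease|the test is positive) = (679/10000) / (1609/10000) = 679/1609

P(the patient has the disease|the test is positive) = 679/1609 ≈ 42.20%


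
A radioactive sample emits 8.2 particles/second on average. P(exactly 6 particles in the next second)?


Poisson(λ=8.2): P(X=6) = e^(-λ)×λ^k/k!
= e^(-8.2) × 8.2^6 / 6!
≈ 0.00027465357 × 304006.671424 / 720 ≈ 0.115967

P(X=6) ≈ 0.115967 ≈ 11.60%


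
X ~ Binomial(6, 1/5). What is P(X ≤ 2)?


P(X ≤ 2) = Σ P(X=i) for i=0..2
P(X=0) = 4096/15625
P(X=1) = 6144/15625
P(X=2) = 768/3125
Sum = 2816/3125

P(X ≤ 2) = 2816/3125 ≈ 90.11%


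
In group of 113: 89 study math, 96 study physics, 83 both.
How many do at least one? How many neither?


|A∪B| = 89+96-83 = 102
Neither = 113-102 = 11

At least one: 102; Neither: 11


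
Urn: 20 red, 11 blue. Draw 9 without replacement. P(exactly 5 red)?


Hypergeometric: C(20,5)×C(11,4)/C(31,9)
= 15504×330/20160075 = 341088/1344005

P(X=5) = 341088/1344005 ≈ 25.38%


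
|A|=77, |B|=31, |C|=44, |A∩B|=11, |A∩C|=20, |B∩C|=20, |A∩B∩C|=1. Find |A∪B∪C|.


|A∪B∪C| = 77+31+44-11-20-20+1 = 102

|A∪B∪C| = 102


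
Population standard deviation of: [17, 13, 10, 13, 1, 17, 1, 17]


Mean = 89/8
  (17-89/8)²=2209/64
  (13-89/8)²=225/64
  (10-89/8)²=81/64
  (13-89/8)²=225/64
  (1-89/8)²=6561/64
  (17-89/8)²=2209/64
  (1-89/8)²=6561/64
  (17-89/8)²=2209/64
Σ(x-μ)² = 2535/8
σ² = (2535/8)/8 = 2535/64

σ = √(2535/64) ≈ 6.2936
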